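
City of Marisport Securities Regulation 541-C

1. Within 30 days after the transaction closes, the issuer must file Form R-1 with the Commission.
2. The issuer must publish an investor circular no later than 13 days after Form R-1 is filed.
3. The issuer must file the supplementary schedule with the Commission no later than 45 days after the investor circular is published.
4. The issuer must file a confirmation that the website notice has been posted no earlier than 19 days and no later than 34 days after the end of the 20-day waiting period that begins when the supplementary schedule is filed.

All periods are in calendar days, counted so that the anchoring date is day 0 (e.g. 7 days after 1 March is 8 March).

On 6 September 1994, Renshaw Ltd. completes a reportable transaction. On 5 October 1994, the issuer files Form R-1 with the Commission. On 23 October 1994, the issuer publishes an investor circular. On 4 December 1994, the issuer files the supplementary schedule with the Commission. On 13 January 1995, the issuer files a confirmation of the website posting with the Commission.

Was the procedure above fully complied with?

Step 1 — counting 30 days from 6 September 1994 (when the transaction closes) gives a deadline of 6 October 1994; done 5 October 1994 — timely.
Step 2 — counting 13 days from 5 October 1994 (when Form R-1 is filed) gives a deadline of 18 October 1994; 23 October 1994 misses that deadline by 5 days.
No need to go further; step 2 was not satisfied.

No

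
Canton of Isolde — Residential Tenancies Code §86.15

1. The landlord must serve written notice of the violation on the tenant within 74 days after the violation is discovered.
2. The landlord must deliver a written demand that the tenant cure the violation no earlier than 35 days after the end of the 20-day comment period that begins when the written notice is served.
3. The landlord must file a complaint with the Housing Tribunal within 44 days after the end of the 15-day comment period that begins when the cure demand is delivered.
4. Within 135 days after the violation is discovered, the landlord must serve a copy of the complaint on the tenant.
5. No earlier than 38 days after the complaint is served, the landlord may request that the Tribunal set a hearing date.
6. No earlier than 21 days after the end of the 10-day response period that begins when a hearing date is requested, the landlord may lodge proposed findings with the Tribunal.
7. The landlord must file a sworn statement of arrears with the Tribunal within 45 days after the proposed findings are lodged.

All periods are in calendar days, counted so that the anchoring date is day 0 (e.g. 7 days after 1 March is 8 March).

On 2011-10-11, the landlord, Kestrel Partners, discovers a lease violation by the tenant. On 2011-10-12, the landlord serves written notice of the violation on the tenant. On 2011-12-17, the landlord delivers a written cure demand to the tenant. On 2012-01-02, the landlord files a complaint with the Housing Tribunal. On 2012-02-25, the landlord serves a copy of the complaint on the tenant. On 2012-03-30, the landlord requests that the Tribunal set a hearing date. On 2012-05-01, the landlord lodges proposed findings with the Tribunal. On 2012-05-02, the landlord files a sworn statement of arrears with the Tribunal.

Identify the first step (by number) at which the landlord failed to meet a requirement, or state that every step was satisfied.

Step 1: 74 days after 2011-10-11 (when the violation is discovered) is 2011-12-24; 2011-10-12 is within that limit.
Step 2: the earliest permitted date is 35 days after 2011-11-01 (end of the 20-day comment period, which began when the written notice is served on 2011-10-12), i.e. 2011-12-06; done 2011-12-17, after the minimum wait.
Step 3: 44 days after 2012-01-01 (end of the 15-day comment period, which began when the cure demand is delivered on 2011-12-17) is 2012-02-14; completed 2012-01-02, before the deadline.
Step 4: 135 days after 2011-10-11 (when the violation is discovered) is 2012-02-23; done 2012-02-25 — 2 days late.
No need to go further; step 4 was not satisfied.

Step 4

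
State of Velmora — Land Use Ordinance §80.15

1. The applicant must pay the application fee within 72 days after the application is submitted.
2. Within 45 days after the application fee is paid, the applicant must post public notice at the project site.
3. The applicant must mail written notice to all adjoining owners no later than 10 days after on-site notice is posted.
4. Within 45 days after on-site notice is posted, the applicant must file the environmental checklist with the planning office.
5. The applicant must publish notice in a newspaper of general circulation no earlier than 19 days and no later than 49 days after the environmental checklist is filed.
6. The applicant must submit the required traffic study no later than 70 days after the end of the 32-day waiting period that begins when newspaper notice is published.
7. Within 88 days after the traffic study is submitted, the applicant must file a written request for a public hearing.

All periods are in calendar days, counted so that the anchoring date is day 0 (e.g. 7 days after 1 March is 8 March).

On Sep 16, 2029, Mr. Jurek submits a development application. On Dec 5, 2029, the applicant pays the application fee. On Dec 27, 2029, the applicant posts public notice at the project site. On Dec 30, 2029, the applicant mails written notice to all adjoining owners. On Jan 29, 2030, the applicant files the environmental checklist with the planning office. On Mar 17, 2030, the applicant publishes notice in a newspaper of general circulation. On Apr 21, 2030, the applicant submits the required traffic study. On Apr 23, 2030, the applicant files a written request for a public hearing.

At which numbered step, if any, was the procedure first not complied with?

Step 1

Step 1 — counting 72 days from Sep 16, 2029 (when the application is submitted) gives a deadline of Nov 27, 2029; done Dec 5, 2029 — 8 days late.
The analysis stops there.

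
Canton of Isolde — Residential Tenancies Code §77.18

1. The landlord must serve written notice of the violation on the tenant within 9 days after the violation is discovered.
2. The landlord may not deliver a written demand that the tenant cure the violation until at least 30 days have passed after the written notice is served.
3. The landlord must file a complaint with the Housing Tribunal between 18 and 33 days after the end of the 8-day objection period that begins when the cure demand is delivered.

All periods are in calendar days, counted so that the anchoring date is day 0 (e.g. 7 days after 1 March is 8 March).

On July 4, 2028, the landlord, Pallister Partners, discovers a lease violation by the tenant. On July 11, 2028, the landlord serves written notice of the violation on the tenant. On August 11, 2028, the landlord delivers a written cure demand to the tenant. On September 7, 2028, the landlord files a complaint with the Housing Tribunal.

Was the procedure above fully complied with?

Yes

Step 1 — counting 9 days from July 4, 2028 (when the violation is discovered) gives a deadline of July 13, 2028; done July 11, 2028 — timely.
Step 2 — must wait 30 days from July 11, 2028 (when the written notice is served), so not before August 10, 2028; August 11, 2028 is on or after that date.
Step 3 — 18 and 33 days from August 19, 2028 (end of the 8-day objection period, which began when the cure demand is delivered on August 11, 2028) are September 6, 2028 and September 21, 2028 respectively; September 7, 2028 falls inside that range.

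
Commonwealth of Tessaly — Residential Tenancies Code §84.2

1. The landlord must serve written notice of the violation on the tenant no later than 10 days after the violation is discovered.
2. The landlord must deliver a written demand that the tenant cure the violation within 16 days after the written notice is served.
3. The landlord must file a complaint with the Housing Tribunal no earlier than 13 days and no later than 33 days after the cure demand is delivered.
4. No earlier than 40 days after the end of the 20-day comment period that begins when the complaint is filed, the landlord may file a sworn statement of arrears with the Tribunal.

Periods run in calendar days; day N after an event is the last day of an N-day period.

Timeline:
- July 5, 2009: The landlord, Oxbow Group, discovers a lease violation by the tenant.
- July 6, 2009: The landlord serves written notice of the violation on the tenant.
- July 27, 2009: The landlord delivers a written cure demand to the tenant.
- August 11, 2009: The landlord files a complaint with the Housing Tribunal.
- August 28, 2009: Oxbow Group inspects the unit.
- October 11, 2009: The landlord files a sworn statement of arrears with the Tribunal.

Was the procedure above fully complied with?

Step 1: 10 days after July 5, 2009 (when the violation is discovered) is July 15, 2009; July 6, 2009 is within that limit.
Step 2: 16 days after July 6, 2009 (when the written notice is served) is July 22, 2009; not done until July 27, 2009, 5 days after the deadline.
The procedure was therefore not followed at step 2.

No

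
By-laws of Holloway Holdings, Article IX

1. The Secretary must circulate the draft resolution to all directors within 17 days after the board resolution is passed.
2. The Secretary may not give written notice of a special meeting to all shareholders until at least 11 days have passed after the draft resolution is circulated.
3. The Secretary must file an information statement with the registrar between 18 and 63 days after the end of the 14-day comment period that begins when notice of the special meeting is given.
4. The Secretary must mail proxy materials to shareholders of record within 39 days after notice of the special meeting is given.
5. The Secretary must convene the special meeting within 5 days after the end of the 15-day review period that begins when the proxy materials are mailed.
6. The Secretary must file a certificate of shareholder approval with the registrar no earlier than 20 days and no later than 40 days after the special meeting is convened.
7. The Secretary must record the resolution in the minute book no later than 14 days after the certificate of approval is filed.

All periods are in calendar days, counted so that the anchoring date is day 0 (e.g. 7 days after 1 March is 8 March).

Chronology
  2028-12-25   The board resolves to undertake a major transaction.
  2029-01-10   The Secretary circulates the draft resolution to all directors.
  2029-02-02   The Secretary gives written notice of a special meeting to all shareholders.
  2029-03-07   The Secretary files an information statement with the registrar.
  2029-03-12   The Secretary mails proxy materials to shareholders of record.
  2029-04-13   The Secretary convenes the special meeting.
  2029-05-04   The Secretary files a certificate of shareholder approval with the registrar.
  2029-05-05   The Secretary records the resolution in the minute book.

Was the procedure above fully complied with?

Step 1 — counting 17 days from 2028-12-25 (when the board resolution is passed) gives a deadline of 2029-01-11; done 2029-01-10 — timely.
Step 2 — must wait 11 days from 2029-01-10 (when the draft resolution is circulated), so not before 2029-01-21; done 2029-02-02, after the minimum wait.
Step 3 — 18 and 63 days from 2029-02-16 (end of the 14-day comment period, which began when notice of the special meeting is given on 2029-02-02) are 2029-03-06 and 2029-04-20 respectively; 2029-03-07 falls inside that range.
Step 4 — counting 39 days from 2029-02-02 (when notice of the special meeting is given) gives a deadline of 2029-03-13; completed 2029-03-12, before the deadline.
Step 5 — counting 5 days from 2029-03-27 (end of the 15-day review period, which began when the proxy materials are mailed on 2029-03-12) gives a deadline of 2029-04-01; not done until 2029-04-13, 12 days after the deadline.
Later steps need not be reached.

No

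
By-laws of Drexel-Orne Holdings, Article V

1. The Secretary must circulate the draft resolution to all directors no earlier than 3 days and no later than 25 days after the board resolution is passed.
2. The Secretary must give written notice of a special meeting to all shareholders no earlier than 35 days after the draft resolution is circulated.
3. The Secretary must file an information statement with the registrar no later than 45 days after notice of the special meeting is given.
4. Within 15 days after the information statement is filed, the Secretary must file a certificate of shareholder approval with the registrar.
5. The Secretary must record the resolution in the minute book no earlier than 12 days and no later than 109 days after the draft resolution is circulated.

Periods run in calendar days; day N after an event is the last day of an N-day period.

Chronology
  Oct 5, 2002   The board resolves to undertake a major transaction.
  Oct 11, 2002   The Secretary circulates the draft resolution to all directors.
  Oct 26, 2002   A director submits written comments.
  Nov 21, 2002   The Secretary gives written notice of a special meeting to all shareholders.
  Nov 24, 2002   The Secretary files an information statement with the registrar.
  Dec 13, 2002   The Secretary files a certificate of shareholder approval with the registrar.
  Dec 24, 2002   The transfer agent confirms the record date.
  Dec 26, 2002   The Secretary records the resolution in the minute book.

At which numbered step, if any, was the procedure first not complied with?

Step 1 — 3 and 25 days from Oct 5, 2002 (when the board resolution is passed) are Oct 8, 2002 and Oct 30, 2002 respectively; Oct 11, 2002 falls inside that range.
Step 2 — must wait 35 days from Oct 11, 2002 (when the draft resolution is circulated), so not before Nov 15, 2002; done Nov 21, 2002, after the minimum wait.
Step 3 — counting 45 days from Nov 21, 2002 (when notice of the special meeting is given) gives a deadline of Jan 5, 2003; completed Nov 24, 2002, before the deadline.
Step 4 — counting 15 days from Nov 24, 2002 (when the information statement is filed) gives a deadline of Dec 9, 2002; Dec 13, 2002 misses that deadline by 4 days.

Step 4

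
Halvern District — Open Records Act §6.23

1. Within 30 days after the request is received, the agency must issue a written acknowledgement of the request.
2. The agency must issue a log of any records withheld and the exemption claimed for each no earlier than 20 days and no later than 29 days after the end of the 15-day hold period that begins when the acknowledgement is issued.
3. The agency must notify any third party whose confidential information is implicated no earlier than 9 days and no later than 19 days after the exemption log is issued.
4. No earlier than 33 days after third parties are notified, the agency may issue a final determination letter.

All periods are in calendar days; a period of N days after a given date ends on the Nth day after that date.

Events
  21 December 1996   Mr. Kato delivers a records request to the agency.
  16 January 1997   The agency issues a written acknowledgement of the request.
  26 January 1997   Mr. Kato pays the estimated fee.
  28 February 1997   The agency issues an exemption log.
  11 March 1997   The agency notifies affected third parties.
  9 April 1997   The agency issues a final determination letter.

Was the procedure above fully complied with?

Step 1 — counting 30 days from 21 December 1996 (when the request is received) gives a deadline of 20 January 1997; 16 January 1997 is within that limit.
Step 2 — 20 and 29 days from 31 January 1997 (end of the 15-day hold period, which began when the acknowledgement is issued on 16 January 1997) are 20 February 1997 and 1 March 1997 respectively; 28 February 1997 falls inside that range.
Step 3 — 9 and 19 days from 28 February 1997 (when the exemption log is issued) are 9 March 1997 and 19 March 1997 respectively; 11 March 1997 falls inside that range.
Step 4 — must wait 33 days from 11 March 1997 (when third parties are notified), so not before 13 April 1997; acted on 9 April 1997, 4 days prematurely.

No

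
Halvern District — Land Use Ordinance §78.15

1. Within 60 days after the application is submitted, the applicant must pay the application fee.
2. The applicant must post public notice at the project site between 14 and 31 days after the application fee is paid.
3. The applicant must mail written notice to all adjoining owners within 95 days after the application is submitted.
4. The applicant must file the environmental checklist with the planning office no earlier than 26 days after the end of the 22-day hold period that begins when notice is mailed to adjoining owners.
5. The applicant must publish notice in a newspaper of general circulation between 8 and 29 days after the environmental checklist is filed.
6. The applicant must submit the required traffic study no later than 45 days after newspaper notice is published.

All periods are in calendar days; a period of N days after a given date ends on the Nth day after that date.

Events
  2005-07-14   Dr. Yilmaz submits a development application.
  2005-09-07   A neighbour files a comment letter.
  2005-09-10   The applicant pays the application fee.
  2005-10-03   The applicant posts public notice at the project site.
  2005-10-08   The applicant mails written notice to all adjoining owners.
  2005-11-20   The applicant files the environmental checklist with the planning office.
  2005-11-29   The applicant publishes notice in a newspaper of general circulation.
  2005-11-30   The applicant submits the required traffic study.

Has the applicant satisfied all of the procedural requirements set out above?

No

Step 1: 60 days after 2005-07-14 (when the application is submitted) is 2005-09-12; 2005-09-10 is within that limit.
Step 2: the window is 14–31 days after 2005-09-10 (when the application fee is paid), so 2005-09-24 through 2005-10-11; done 2005-10-03 — within the window.
Step 3: 95 days after 2005-07-14 (when the application is submitted) is 2005-10-17; 2005-10-08 is within that limit.
Step 4: the earliest permitted date is 26 days after 2005-10-30 (end of the 22-day hold period, which began when notice is mailed to adjoining owners on 2005-10-08), i.e. 2005-11-25; 2005-11-20 is 5 days before the earliest permitted date.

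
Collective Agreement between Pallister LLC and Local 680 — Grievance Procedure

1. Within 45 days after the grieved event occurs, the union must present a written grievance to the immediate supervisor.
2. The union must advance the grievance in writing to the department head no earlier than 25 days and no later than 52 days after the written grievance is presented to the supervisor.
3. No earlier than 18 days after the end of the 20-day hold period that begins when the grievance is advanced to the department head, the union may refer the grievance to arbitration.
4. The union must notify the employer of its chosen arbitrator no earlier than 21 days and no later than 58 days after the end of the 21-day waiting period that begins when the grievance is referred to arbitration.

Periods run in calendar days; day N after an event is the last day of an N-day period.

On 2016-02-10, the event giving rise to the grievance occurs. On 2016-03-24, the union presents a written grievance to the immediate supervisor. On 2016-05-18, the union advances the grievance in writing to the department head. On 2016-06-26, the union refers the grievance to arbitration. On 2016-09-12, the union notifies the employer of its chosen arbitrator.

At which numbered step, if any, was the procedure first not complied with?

Step 2

Step 1: 45 days after 2016-02-10 (when the grieved event occurs) is 2016-03-26; 2016-03-24 is within that limit.
Step 2: the window is 25–52 days after 2016-03-24 (when the written grievance is presented to the supervisor), so 2016-04-18 through 2016-05-15; done 2016-05-18 — 3 days after the window closed.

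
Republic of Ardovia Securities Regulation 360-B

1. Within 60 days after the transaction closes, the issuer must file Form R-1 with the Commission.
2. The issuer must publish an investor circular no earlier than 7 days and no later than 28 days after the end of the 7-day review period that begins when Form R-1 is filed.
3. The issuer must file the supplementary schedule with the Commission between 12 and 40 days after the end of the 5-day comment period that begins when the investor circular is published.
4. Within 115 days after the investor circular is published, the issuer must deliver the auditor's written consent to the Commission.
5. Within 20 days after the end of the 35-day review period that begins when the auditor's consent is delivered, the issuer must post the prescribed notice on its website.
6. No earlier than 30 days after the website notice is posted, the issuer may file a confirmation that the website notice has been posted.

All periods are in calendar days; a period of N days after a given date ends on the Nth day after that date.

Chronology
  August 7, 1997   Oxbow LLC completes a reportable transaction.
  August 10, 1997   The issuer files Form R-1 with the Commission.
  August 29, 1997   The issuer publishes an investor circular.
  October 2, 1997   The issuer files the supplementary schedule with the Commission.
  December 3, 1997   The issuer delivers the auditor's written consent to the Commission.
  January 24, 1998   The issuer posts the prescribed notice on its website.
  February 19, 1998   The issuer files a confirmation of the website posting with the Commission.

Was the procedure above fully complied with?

(1) due by August 7, 1997 + 60 days = October 6, 1997; completed August 10, 1997, before the deadline.
(2) the permitted window runs from August 17, 1997 + 7 = August 24, 1997 to August 17, 1997 + 28 = September 14, 1997; done August 29, 1997, which is between those dates.
(3) the permitted window runs from September 3, 1997 + 12 = September 15, 1997 to September 3, 1997 + 40 = October 13, 1997; October 2, 1997 falls inside that range.
(4) due by August 29, 1997 + 115 days = December 22, 1997; completed December 3, 1997, before the deadline.
(5) due by January 7, 1998 + 20 days = January 27, 1998; January 24, 1998 is within that limit.
(6) permitted from January 24, 1998 + 30 days = February 23, 1998 onward; done February 19, 1998 — 4 days too early.
Later steps need not be reached.

No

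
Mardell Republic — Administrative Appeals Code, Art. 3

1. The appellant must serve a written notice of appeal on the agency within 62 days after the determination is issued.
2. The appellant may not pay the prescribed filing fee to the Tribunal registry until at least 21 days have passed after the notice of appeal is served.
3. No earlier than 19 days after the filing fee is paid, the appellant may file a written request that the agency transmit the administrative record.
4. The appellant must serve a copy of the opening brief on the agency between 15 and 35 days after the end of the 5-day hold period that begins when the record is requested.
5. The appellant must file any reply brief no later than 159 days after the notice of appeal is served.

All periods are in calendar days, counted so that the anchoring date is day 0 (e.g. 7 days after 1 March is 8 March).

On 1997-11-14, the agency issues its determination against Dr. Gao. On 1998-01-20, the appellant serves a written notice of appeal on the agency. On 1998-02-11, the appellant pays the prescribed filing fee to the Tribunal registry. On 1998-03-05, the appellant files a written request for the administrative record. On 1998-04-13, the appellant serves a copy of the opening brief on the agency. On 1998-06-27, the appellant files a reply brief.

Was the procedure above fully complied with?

Step 1 — counting 62 days from 1997-11-14 (when the determination is issued) gives a deadline of 1998-01-15; not done until 1998-01-20, 5 days after the deadline.
Later steps need not be reached.

No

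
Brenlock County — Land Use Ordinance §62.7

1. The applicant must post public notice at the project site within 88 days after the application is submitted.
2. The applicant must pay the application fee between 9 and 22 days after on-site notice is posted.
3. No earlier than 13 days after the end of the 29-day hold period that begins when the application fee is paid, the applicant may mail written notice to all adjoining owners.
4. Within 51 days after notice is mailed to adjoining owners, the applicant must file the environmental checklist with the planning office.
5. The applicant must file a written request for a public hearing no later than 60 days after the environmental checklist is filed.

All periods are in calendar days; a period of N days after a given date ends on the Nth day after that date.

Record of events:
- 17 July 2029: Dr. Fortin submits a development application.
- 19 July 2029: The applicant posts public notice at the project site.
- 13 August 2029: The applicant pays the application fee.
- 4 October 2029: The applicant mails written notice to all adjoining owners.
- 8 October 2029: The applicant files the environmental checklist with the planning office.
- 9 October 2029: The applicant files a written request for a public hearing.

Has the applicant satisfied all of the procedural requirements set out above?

Step 1: 88 days after 17 July 2029 (when the application is submitted) is 13 October 2029; completed 19 July 2029, before the deadline.
Step 2: the window is 9–22 days after 19 July 2029 (when on-site notice is posted), so 28 July 2029 through 10 August 2029; 13 August 2029 is 3 days past the end of the window.

No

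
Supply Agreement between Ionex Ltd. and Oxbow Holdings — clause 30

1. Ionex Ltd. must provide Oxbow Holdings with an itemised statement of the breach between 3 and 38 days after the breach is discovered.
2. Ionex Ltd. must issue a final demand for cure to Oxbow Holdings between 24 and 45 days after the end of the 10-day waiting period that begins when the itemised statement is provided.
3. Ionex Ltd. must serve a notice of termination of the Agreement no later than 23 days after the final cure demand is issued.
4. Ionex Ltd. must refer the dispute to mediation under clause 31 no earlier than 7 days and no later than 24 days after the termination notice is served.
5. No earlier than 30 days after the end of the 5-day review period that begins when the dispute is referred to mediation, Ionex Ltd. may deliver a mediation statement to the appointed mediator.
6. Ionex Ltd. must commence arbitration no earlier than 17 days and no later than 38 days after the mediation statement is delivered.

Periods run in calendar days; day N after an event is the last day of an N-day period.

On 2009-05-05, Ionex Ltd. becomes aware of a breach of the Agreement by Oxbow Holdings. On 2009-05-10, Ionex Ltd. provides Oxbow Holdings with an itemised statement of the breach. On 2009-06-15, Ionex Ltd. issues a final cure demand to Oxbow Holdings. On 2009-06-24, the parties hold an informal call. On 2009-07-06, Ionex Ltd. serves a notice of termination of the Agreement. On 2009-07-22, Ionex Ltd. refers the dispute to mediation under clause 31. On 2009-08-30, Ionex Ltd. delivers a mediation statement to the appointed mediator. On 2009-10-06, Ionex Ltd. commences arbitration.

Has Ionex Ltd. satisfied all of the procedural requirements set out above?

Step 1: the window is 3–38 days after 2009-05-05 (when the breach is discovered), so 2009-05-08 through 2009-06-12; done 2009-05-10, which is between those dates.
Step 2: the window is 24–45 days after 2009-05-20 (end of the 10-day waiting period, which began when the itemised statement is provided on 2009-05-10), so 2009-06-13 through 2009-07-04; done 2009-06-15 — within the window.
Step 3: 23 days after 2009-06-15 (when the final cure demand is issued) is 2009-07-08; done 2009-07-06 — timely.
Step 4: the window is 7–24 days after 2009-07-06 (when the termination notice is served), so 2009-07-13 through 2009-07-30; 2009-07-22 falls inside that range.
Step 5: the earliest permitted date is 30 days after 2009-07-27 (end of the 5-day review period, which began when the dispute is referred to mediation on 2009-07-22), i.e. 2009-08-26; 2009-08-30 is on or after that date.
Step 6: the window is 17–38 days after 2009-08-30 (when the mediation statement is delivered), so 2009-09-16 through 2009-10-07; 2009-10-06 falls inside that range.

Yes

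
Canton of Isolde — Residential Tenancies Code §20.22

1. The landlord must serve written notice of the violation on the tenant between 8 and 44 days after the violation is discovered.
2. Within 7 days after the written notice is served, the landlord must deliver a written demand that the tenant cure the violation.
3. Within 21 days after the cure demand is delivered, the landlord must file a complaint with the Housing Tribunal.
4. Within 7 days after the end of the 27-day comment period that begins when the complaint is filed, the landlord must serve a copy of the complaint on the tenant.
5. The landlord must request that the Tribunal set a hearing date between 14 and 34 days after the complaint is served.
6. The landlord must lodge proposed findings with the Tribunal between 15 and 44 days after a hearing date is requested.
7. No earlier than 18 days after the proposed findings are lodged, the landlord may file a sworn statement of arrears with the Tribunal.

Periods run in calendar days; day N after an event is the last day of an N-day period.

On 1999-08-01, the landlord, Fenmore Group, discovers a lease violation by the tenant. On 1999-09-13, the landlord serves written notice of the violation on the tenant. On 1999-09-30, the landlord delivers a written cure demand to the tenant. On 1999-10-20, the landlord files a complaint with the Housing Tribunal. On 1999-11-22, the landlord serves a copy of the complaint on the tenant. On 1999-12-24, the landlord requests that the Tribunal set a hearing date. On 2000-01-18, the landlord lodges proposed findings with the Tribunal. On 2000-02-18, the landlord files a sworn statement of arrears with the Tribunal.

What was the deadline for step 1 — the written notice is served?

1999-09-14

Step 1 runs from 1999-08-01, when the violation is discovered. The window is 8–44 days after 1999-08-01; it closes on 1999-09-14.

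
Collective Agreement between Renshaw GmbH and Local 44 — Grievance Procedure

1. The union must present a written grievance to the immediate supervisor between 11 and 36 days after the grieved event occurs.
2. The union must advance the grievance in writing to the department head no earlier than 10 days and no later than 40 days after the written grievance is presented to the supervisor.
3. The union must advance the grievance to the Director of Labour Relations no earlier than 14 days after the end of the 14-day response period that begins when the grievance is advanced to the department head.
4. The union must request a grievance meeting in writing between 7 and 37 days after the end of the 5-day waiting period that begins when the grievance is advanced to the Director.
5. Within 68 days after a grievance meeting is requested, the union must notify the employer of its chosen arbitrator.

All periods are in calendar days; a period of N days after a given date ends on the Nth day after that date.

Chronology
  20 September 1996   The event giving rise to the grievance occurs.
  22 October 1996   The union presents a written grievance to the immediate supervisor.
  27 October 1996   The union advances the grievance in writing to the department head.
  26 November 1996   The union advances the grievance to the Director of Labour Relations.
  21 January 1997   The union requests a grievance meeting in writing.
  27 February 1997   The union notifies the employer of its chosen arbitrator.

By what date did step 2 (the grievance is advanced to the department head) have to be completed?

Step 2 runs from 22 October 1996, when the written grievance is presented to the supervisor. The window is 10–40 days after 22 October 1996; it closes on 1 December 1996.

1 December 1996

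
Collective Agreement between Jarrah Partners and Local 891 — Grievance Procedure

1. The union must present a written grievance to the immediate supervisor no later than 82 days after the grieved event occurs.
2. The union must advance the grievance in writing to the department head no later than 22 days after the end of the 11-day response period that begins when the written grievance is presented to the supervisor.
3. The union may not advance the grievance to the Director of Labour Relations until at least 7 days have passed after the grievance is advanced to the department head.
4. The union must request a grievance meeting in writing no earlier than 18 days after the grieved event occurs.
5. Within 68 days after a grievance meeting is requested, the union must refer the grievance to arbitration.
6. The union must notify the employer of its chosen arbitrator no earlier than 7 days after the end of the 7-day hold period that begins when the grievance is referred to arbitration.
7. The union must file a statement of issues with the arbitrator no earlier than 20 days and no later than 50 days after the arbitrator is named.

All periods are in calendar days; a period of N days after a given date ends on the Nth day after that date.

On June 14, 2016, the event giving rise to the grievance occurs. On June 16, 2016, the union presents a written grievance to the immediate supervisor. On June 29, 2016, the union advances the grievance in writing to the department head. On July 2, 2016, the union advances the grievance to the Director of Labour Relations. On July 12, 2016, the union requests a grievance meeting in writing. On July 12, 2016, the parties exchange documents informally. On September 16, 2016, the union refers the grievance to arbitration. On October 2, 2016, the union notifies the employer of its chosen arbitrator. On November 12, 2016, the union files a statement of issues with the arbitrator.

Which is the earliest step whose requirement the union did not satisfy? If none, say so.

Step 1 — counting 82 days from June 14, 2016 (when the grieved event occurs) gives a deadline of September 4, 2016; completed June 16, 2016, before the deadline.
Step 2 — counting 22 days from June 27, 2016 (end of the 11-day response period, which began when the written grievance is presented to the supervisor on June 16, 2016) gives a deadline of July 19, 2016; done June 29, 2016 — timely.
Step 3 — must wait 7 days from June 29, 2016 (when the grievance is advanced to the department head), so not before July 6, 2016; acted on July 2, 2016, 4 days prematurely.
The analysis stops there.

Step 3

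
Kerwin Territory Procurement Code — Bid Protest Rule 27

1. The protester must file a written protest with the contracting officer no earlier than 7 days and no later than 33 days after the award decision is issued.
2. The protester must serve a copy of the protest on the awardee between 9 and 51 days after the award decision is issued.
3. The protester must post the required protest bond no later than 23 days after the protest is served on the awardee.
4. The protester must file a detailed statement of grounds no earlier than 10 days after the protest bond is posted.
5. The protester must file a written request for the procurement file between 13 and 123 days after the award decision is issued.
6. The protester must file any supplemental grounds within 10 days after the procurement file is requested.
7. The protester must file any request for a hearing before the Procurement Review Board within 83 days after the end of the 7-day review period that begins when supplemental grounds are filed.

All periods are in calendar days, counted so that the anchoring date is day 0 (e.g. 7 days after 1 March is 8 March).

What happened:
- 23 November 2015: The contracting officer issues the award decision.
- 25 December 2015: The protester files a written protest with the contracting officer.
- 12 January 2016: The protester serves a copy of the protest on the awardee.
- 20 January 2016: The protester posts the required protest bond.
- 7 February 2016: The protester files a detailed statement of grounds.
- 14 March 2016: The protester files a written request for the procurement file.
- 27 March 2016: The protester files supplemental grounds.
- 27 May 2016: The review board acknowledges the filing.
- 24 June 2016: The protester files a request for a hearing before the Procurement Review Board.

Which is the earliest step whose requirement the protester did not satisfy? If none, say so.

Step 1: the window is 7–33 days after 23 November 2015 (when the award decision is issued), so 30 November 2015 through 26 December 2015; done 25 December 2015 — within the window.
Step 2: the window is 9–51 days after 23 November 2015 (when the award decision is issued), so 2 December 2015 through 13 January 2016; 12 January 2016 falls inside that range.
Step 3: 23 days after 12 January 2016 (when the protest is served on the awardee) is 4 February 2016; 20 January 2016 is within that limit.
Step 4: the earliest permitted date is 10 days after 20 January 2016 (when the protest bond is posted), i.e. 30 January 2016; 7 February 2016 is on or after that date.
Step 5: the window is 13–123 days after 23 November 2015 (when the award decision is issued), so 6 December 2015 through 25 March 2016; 14 March 2016 falls inside that range.
Step 6: 10 days after 14 March 2016 (when the procurement file is requested) is 24 March 2016; done 27 March 2016 — 3 days late.

Step 6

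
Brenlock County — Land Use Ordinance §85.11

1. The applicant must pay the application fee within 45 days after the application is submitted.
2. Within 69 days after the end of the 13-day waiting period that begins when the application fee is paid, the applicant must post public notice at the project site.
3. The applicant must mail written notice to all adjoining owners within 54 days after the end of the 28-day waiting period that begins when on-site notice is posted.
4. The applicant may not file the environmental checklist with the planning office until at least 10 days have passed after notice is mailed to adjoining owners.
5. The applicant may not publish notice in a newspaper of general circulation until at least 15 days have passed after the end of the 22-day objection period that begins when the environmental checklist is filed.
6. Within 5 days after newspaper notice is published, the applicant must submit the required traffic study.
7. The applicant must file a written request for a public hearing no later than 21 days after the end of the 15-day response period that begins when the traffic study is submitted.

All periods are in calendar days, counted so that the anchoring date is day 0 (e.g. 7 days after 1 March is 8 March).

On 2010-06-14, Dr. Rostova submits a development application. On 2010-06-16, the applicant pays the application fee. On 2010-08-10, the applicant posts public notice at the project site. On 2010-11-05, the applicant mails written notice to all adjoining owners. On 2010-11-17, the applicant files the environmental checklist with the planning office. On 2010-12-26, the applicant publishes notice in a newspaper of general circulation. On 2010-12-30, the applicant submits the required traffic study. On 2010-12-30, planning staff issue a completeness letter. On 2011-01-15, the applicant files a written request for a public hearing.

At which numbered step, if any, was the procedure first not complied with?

(1) due by 2010-06-14 + 45 days = 2010-07-29; done 2010-06-16 — timely.
(2) due by 2010-06-29 + 69 days = 2010-09-06; done 2010-08-10 — timely.
(3) due by 2010-09-07 + 54 days = 2010-10-31; 2010-11-05 misses that deadline by 5 days.
That is the first point of non-compliance.

Step 3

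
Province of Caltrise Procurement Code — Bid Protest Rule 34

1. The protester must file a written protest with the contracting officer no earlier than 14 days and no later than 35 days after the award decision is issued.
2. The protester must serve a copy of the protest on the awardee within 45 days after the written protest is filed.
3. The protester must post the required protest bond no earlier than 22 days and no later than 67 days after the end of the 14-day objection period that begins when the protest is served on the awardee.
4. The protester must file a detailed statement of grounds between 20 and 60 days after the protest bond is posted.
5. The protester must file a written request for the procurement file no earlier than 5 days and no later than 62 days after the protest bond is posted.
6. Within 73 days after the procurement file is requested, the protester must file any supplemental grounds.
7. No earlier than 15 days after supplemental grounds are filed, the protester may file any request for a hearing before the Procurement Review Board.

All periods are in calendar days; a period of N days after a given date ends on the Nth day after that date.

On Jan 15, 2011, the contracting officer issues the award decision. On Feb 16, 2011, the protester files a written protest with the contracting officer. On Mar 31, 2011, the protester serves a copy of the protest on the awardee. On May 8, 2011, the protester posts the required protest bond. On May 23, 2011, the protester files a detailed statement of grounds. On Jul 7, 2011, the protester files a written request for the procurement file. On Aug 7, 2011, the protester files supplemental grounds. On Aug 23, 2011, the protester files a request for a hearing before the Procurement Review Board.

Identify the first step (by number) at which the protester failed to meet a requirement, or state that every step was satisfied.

Step 1: the window is 14–35 days after Jan 15, 2011 (when the award decision is issued), so Jan 29, 2011 through Feb 19, 2011; done Feb 16, 2011 — within the window.
Step 2: 45 days after Feb 16, 2011 (when the written protest is filed) is Apr 2, 2011; completed Mar 31, 2011, before the deadline.
Step 3: the window is 22–67 days after Apr 14, 2011 (end of the 14-day objection period, which began when the protest is served on the awardee on Mar 31, 2011), so May 6, 2011 through Jun 20, 2011; done May 8, 2011, which is between those dates.
Step 4: the window is 20–60 days after May 8, 2011 (when the protest bond is posted), so May 28, 2011 through Jul 7, 2011; May 23, 2011 is 5 days too early.

Step 4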